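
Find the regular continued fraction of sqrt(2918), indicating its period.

[54; (54, 108)]

Write x_i = (sqrt(2918) + m_i)/d_i with (m_0, d_0) = (0, 1). a_0 = floor(sqrt(2918)) = 54, since 54^2 = 2916 <= 2918 < 3025 = 55^2.
Iterate m_{i+1} = d_i*a_i - m_i, d_{i+1} = (2918 - m_{i+1}^2)/d_i, a_{i+1} = floor((a_0 + m_{i+1})/d_{i+1}):
  m_1 = 1*54 - 0 = 54, d_1 = (2918 - 54^2)/1 = 2/1 = 2, a_1 = floor((54 + 54)/2) = 54.
  m_2 = 2*54 - 54 = 54, d_2 = (2918 - 54^2)/2 = 2/2 = 1, a_2 = floor((54 + 54)/1) = 108.
  m_3 = 1*108 - 54 = 54, d_3 = (2918 - 54^2)/1 = 2/1 = 2: (m_3, d_3) = (m_1, d_1) = (54, 2), so from here the quotients repeat a_1, a_2; the period length is 2.
Hence the expansion of sqrt(2918) is a_0 = 54 followed by the repeating block 54, 108 (period 2).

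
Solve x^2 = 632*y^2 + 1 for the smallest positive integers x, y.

(x, y) = (7743, 308)

First expand sqrt(632) as a continued fraction. With x_i = (sqrt(632) + m_i)/d_i and (m_0, d_0) = (0, 1): a_0 = floor(sqrt(632)) = 25, since 25^2 = 625 <= 632 < 676 = 26^2.
Iterate m_{i+1} = d_i*a_i - m_i, d_{i+1} = (632 - m_{i+1}^2)/d_i, a_{i+1} = floor((a_0 + m_{i+1})/d_{i+1}):
  m_1 = 1*25 - 0 = 25, d_1 = (632 - 25^2)/1 = 7/1 = 7, a_1 = floor((25 + 25)/7) = 7.
  m_2 = 7*7 - 25 = 24, d_2 = (632 - 24^2)/7 = 56/7 = 8, a_2 = floor((25 + 24)/8) = 6.
  m_3 = 8*6 - 24 = 24, d_3 = (632 - 24^2)/8 = 56/8 = 7, a_3 = floor((25 + 24)/7) = 7.
  m_4 = 7*7 - 24 = 25, d_4 = (632 - 25^2)/7 = 7/7 = 1, a_4 = floor((25 + 25)/1) = 50.
  m_5 = 1*50 - 25 = 25, d_5 = (632 - 25^2)/1 = 7/1 = 7: (m_5, d_5) = (m_1, d_1) = (25, 7), so from here the quotients repeat a_1, ..., a_4; the period length is 4.
So sqrt(632) = [25; (7, 6, 7, 50)] with period length k = 4.
k is even, so the fundamental solution of x^2 - 632y^2 = 1 is (p_{k-1}, q_{k-1}) = (p_3, q_3); compute convergents through index 3.
Convergents (p_i = a_i*p_{i-1} + p_{i-2}, q_i = a_i*q_{i-1} + q_{i-2} with p_{-2}=0, p_{-1}=1, q_{-2}=1, q_{-1}=0):
  i=0: a_0=25, p_0 = 25*1 + 0 = 25, q_0 = 25*0 + 1 = 1.
  i=1: a_1=7, p_1 = 7*25 + 1 = 176, q_1 = 7*1 + 0 = 7.
  i=2: a_2=6, p_2 = 6*176 + 25 = 1081, q_2 = 6*7 + 1 = 43.
  i=3: a_3=7, p_3 = 7*1081 + 176 = 7743, q_3 = 7*43 + 7 = 308.
Check: 7743^2 - 632*308^2 = 59954049 - 59954048 = 1, so (x, y) = (7743, 308) solves the equation, and by the theorem it is the least positive solution.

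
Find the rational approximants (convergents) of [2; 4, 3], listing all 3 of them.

Using the convergent recurrence p_i = a_i*p_{i-1} + p_{i-2}, q_i = a_i*q_{i-1} + q_{i-2} with p_{-2}=0, p_{-1}=1, q_{-2}=1, q_{-1}=0:
  i=0: a_0=2, p_0 = 2*1 + 0 = 2, q_0 = 2*0 + 1 = 1.
  i=1: a_1=4, p_1 = 4*2 + 1 = 9, q_1 = 4*1 + 0 = 4.
  i=2: a_2=3, p_2 = 3*9 + 2 = 29, q_2 = 3*4 + 1 = 13.

2/1, 9/4, 29/13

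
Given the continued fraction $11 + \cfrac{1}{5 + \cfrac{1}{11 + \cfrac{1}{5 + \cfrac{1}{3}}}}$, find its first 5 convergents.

Using the convergent recurrence p_i = a_i*p_{i-1} + p_{i-2}, q_i = a_i*q_{i-1} + q_{i-2} with p_{-2}=0, p_{-1}=1, q_{-2}=1, q_{-1}=0:
  i=0: a_0=11, p_0 = 11*1 + 0 = 11, q_0 = 11*0 + 1 = 1.
  i=1: a_1=5, p_1 = 5*11 + 1 = 56, q_1 = 5*1 + 0 = 5.
  i=2: a_2=11, p_2 = 11*56 + 11 = 627, q_2 = 11*5 + 1 = 56.
  i=3: a_3=5, p_3 = 5*627 + 56 = 3191, q_3 = 5*56 + 5 = 285.
  i=4: a_4=3, p_4 = 3*3191 + 627 = 10200, q_4 = 3*285 + 56 = 911.

11/1, 56/5, 627/56, 3191/285, 10200/911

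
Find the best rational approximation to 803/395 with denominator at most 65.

124/61

Expand x = 803/395 as a continued fraction with the Euclidean algorithm:
  803 = 2*395 + 13, so a_0 = 2.
  395 = 30*13 + 5, so a_1 = 30.
  13 = 2*5 + 3, so a_2 = 2.
  5 = 1*3 + 2, so a_3 = 1.
  3 = 1*2 + 1, so a_4 = 1.
  2 = 2*1 + 0, so a_5 = 2.
so x = [2; 30, 2, 1, 1, 2].
Convergents (p_i = a_i*p_{i-1} + p_{i-2}, q_i = a_i*q_{i-1} + q_{i-2} with p_{-2}=0, p_{-1}=1, q_{-2}=1, q_{-1}=0), until the denominator exceeds 65:
  i=0: a_0=2, p_0 = 2*1 + 0 = 2, q_0 = 2*0 + 1 = 1.
  i=1: a_1=30, p_1 = 30*2 + 1 = 61, q_1 = 30*1 + 0 = 30.
  i=2: a_2=2, p_2 = 2*61 + 2 = 124, q_2 = 2*30 + 1 = 61.
  i=3: a_3=1, p_3 = 1*124 + 61 = 185, q_3 = 1*61 + 30 = 91.
q_3 = 91 > 65, so the last convergent with denominator <= 65 is p_2/q_2 = 124/61.
The closest fraction with denominator <= 65 is either p_2/q_2 or the intermediate fraction (k*p_2 + p_1)/(k*q_2 + q_1) with the largest k >= 1 whose denominator stays <= 65; these approach x as k grows, and every other convergent or intermediate fraction in range is farther away.
Largest k: floor((65 - q_1)/q_2) = floor((65 - 30)/61) = 0.
Since k = 0, no intermediate fraction beyond p_2/q_2 has denominator <= 65, so the convergent 124/61 is the closest (its error is |803*61 - 124*395|/(395*61) = 3/24095).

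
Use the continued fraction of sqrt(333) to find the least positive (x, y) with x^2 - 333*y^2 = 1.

First expand sqrt(333) as a continued fraction. With x_i = (sqrt(333) + m_i)/d_i and (m_0, d_0) = (0, 1): a_0 = floor(sqrt(333)) = 18, since 18^2 = 324 <= 333 < 361 = 19^2.
Iterate m_{i+1} = d_i*a_i - m_i, d_{i+1} = (333 - m_{i+1}^2)/d_i, a_{i+1} = floor((a_0 + m_{i+1})/d_{i+1}):
  m_1 = 1*18 - 0 = 18, d_1 = (333 - 18^2)/1 = 9/1 = 9, a_1 = floor((18 + 18)/9) = 4.
  m_2 = 9*4 - 18 = 18, d_2 = (333 - 18^2)/9 = 9/9 = 1, a_2 = floor((18 + 18)/1) = 36.
  m_3 = 1*36 - 18 = 18, d_3 = (333 - 18^2)/1 = 9/1 = 9: (m_3, d_3) = (m_1, d_1) = (18, 9), so from here the quotients repeat a_1, a_2; the period length is 2.
So sqrt(333) = [18; (4, 36)] with period length k = 2.
k is even, so the fundamental solution of x^2 - 333y^2 = 1 is (p_{k-1}, q_{k-1}) = (p_1, q_1); compute convergents through index 1.
Convergents (p_i = a_i*p_{i-1} + p_{i-2}, q_i = a_i*q_{i-1} + q_{i-2} with p_{-2}=0, p_{-1}=1, q_{-2}=1, q_{-1}=0):
  i=0: a_0=18, p_0 = 18*1 + 0 = 18, q_0 = 18*0 + 1 = 1.
  i=1: a_1=4, p_1 = 4*18 + 1 = 73, q_1 = 4*1 + 0 = 4.
Check: 73^2 - 333*4^2 = 5329 - 5328 = 1, so (x, y) = (73, 4) solves the equation, and by the theorem it is the least positive solution.

(x, y) = (73, 4)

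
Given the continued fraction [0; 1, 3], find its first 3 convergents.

0/1, 1/1, 3/4

Using the convergent recurrence p_i = a_i*p_{i-1} + p_{i-2}, q_i = a_i*q_{i-1} + q_{i-2} with p_{-2}=0, p_{-1}=1, q_{-2}=1, q_{-1}=0:
  i=0: a_0=0, p_0 = 0*1 + 0 = 0, q_0 = 0*0 + 1 = 1.
  i=1: a_1=1, p_1 = 1*0 + 1 = 1, q_1 = 1*1 + 0 = 1.
  i=2: a_2=3, p_2 = 3*1 + 0 = 3, q_2 = 3*1 + 1 = 4.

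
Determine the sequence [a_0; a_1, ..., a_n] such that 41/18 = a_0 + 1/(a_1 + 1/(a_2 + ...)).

Run the Euclidean algorithm on 41 and 18; the successive quotients are the partial quotients a_0, a_1, ... (each step inverts the fractional part left over by the previous one):
  41 = 2*18 + 5, so a_0 = 2.
  18 = 3*5 + 3, so a_1 = 3.
  5 = 1*3 + 2, so a_2 = 1.
  3 = 1*2 + 1, so a_3 = 1.
  2 = 2*1 + 0, so a_4 = 2.
The remainder reaches 0 after 5 divisions, so the expansion has 5 partial quotients, read off in order.

[2; 3, 1, 1, 2]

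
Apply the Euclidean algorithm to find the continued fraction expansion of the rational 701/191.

[3; 1, 2, 31, 2]

Run the Euclidean algorithm on 701 and 191; the successive quotients are the partial quotients a_0, a_1, ... (each step inverts the fractional part left over by the previous one):
  701 = 3*191 + 128, so a_0 = 3.
  191 = 1*128 + 63, so a_1 = 1.
  128 = 2*63 + 2, so a_2 = 2.
  63 = 31*2 + 1, so a_3 = 31.
  2 = 2*1 + 0, so a_4 = 2.
The remainder reaches 0 after 5 divisions, so the expansion has 5 partial quotients, read off in order.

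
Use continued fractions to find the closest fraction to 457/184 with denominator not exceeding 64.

77/31

Expand x = 457/184 as a continued fraction with the Euclidean algorithm:
  457 = 2*184 + 89, so a_0 = 2.
  184 = 2*89 + 6, so a_1 = 2.
  89 = 14*6 + 5, so a_2 = 14.
  6 = 1*5 + 1, so a_3 = 1.
  5 = 5*1 + 0, so a_4 = 5.
so x = [2; 2, 14, 1, 5].
Convergents (p_i = a_i*p_{i-1} + p_{i-2}, q_i = a_i*q_{i-1} + q_{i-2} with p_{-2}=0, p_{-1}=1, q_{-2}=1, q_{-1}=0), until the denominator exceeds 64:
  i=0: a_0=2, p_0 = 2*1 + 0 = 2, q_0 = 2*0 + 1 = 1.
  i=1: a_1=2, p_1 = 2*2 + 1 = 5, q_1 = 2*1 + 0 = 2.
  i=2: a_2=14, p_2 = 14*5 + 2 = 72, q_2 = 14*2 + 1 = 29.
  i=3: a_3=1, p_3 = 1*72 + 5 = 77, q_3 = 1*29 + 2 = 31.
  i=4: a_4=5, p_4 = 5*77 + 72 = 457, q_4 = 5*31 + 29 = 184.
q_4 = 184 > 64, so the last convergent with denominator <= 64 is p_3/q_3 = 77/31.
The closest fraction with denominator <= 64 is either p_3/q_3 or the intermediate fraction (k*p_3 + p_2)/(k*q_3 + q_2) with the largest k >= 1 whose denominator stays <= 64; these approach x as k grows, and every other convergent or intermediate fraction in range is farther away.
Largest k: floor((64 - q_2)/q_3) = floor((64 - 29)/31) = 1.
That gives (1*77 + 72)/(1*31 + 29) = 149/60.
Compare the errors: |x - 77/31| = |457*31 - 77*184|/(184*31) = 1/5704, and |x - 149/60| = |457*60 - 149*184|/(184*60) = 4/11040.
Cross-multiplying, 1*11040 = 11040 < 22816 = 4*5704, so 1/5704 is smaller: the convergent 77/31 is closer to x than 149/60.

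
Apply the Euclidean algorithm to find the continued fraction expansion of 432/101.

[4; 3, 1, 1, 1, 1, 5]

Run the Euclidean algorithm on 432 and 101; the successive quotients are the partial quotients a_0, a_1, ... (each step inverts the fractional part left over by the previous one):
  432 = 4*101 + 28, so a_0 = 4.
  101 = 3*28 + 17, so a_1 = 3.
  28 = 1*17 + 11, so a_2 = 1.
  17 = 1*11 + 6, so a_3 = 1.
  11 = 1*6 + 5, so a_4 = 1.
  6 = 1*5 + 1, so a_5 = 1.
  5 = 5*1 + 0, so a_6 = 5.
The remainder reaches 0 after 7 divisions, so the expansion has 7 partial quotients, read off in order.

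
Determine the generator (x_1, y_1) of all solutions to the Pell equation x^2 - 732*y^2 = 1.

First expand sqrt(732) as a continued fraction. With x_i = (sqrt(732) + m_i)/d_i and (m_0, d_0) = (0, 1): a_0 = floor(sqrt(732)) = 27, since 27^2 = 729 <= 732 < 784 = 28^2.
Iterate m_{i+1} = d_i*a_i - m_i, d_{i+1} = (732 - m_{i+1}^2)/d_i, a_{i+1} = floor((a_0 + m_{i+1})/d_{i+1}):
  m_1 = 1*27 - 0 = 27, d_1 = (732 - 27^2)/1 = 3/1 = 3, a_1 = floor((27 + 27)/3) = 18.
  m_2 = 3*18 - 27 = 27, d_2 = (732 - 27^2)/3 = 3/3 = 1, a_2 = floor((27 + 27)/1) = 54.
  m_3 = 1*54 - 27 = 27, d_3 = (732 - 27^2)/1 = 3/1 = 3: (m_3, d_3) = (m_1, d_1) = (27, 3), so from here the quotients repeat a_1, a_2; the period length is 2.
So sqrt(732) = [27; (18, 54)] with period length k = 2.
k is even, so the fundamental solution of x^2 - 732y^2 = 1 is (p_{k-1}, q_{k-1}) = (p_1, q_1); compute convergents through index 1.
Convergents (p_i = a_i*p_{i-1} + p_{i-2}, q_i = a_i*q_{i-1} + q_{i-2} with p_{-2}=0, p_{-1}=1, q_{-2}=1, q_{-1}=0):
  i=0: a_0=27, p_0 = 27*1 + 0 = 27, q_0 = 27*0 + 1 = 1.
  i=1: a_1=18, p_1 = 18*27 + 1 = 487, q_1 = 18*1 + 0 = 18.
Check: 487^2 - 732*18^2 = 237169 - 237168 = 1, so (x, y) = (487, 18) solves the equation, and by the theorem it is the least positive solution.

(x, y) = (487, 18)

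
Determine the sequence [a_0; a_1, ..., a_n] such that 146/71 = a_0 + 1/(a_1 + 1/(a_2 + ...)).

[2; 17, 1, 3]

Run the Euclidean algorithm on 146 and 71; the successive quotients are the partial quotients a_0, a_1, ... (each step inverts the fractional part left over by the previous one):
  146 = 2*71 + 4, so a_0 = 2.
  71 = 17*4 + 3, so a_1 = 17.
  4 = 1*3 + 1, so a_2 = 1.
  3 = 3*1 + 0, so a_3 = 3.
The remainder reaches 0 after 4 divisions, so the expansion has 4 partial quotients, read off in order.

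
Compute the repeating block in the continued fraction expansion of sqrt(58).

Write x_i = (sqrt(58) + m_i)/d_i with (m_0, d_0) = (0, 1). a_0 = floor(sqrt(58)) = 7, since 7^2 = 49 <= 58 < 64 = 8^2.
Iterate m_{i+1} = d_i*a_i - m_i, d_{i+1} = (58 - m_{i+1}^2)/d_i, a_{i+1} = floor((a_0 + m_{i+1})/d_{i+1}):
  m_1 = 1*7 - 0 = 7, d_1 = (58 - 7^2)/1 = 9/1 = 9, a_1 = floor((7 + 7)/9) = 1.
  m_2 = 9*1 - 7 = 2, d_2 = (58 - 2^2)/9 = 54/9 = 6, a_2 = floor((7 + 2)/6) = 1.
  m_3 = 6*1 - 2 = 4, d_3 = (58 - 4^2)/6 = 42/6 = 7, a_3 = floor((7 + 4)/7) = 1.
  m_4 = 7*1 - 4 = 3, d_4 = (58 - 3^2)/7 = 49/7 = 7, a_4 = floor((7 + 3)/7) = 1.
  m_5 = 7*1 - 3 = 4, d_5 = (58 - 4^2)/7 = 42/7 = 6, a_5 = floor((7 + 4)/6) = 1.
  m_6 = 6*1 - 4 = 2, d_6 = (58 - 2^2)/6 = 54/6 = 9, a_6 = floor((7 + 2)/9) = 1.
  m_7 = 9*1 - 2 = 7, d_7 = (58 - 7^2)/9 = 9/9 = 1, a_7 = floor((7 + 7)/1) = 14.
  m_8 = 1*14 - 7 = 7, d_8 = (58 - 7^2)/1 = 9/1 = 9: (m_8, d_8) = (m_1, d_1) = (7, 9), so from here the quotients repeat a_1, ..., a_7; the period length is 7.
Hence the expansion of sqrt(58) is a_0 = 7 followed by the repeating block 1, 1, 1, 1, 1, 1, 14 (period 7).

[7; (1, 1, 1, 1, 1, 1, 14)]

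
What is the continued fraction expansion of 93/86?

[1; 12, 3, 2]

Run the Euclidean algorithm on 93 and 86; the successive quotients are the partial quotients a_0, a_1, ... (each step inverts the fractional part left over by the previous one):
  93 = 1*86 + 7, so a_0 = 1.
  86 = 12*7 + 2, so a_1 = 12.
  7 = 3*2 + 1, so a_2 = 3.
  2 = 2*1 + 0, so a_3 = 2.
The remainder reaches 0 after 4 divisions, so the expansion has 4 partial quotients, read off in order.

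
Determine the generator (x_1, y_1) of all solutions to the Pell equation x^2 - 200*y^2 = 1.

First expand sqrt(200) as a continued fraction. With x_i = (sqrt(200) + m_i)/d_i and (m_0, d_0) = (0, 1): a_0 = floor(sqrt(200)) = 14, since 14^2 = 196 <= 200 < 225 = 15^2.
Iterate m_{i+1} = d_i*a_i - m_i, d_{i+1} = (200 - m_{i+1}^2)/d_i, a_{i+1} = floor((a_0 + m_{i+1})/d_{i+1}):
  m_1 = 1*14 - 0 = 14, d_1 = (200 - 14^2)/1 = 4/1 = 4, a_1 = floor((14 + 14)/4) = 7.
  m_2 = 4*7 - 14 = 14, d_2 = (200 - 14^2)/4 = 4/4 = 1, a_2 = floor((14 + 14)/1) = 28.
  m_3 = 1*28 - 14 = 14, d_3 = (200 - 14^2)/1 = 4/1 = 4: (m_3, d_3) = (m_1, d_1) = (14, 4), so from here the quotients repeat a_1, a_2; the period length is 2.
So sqrt(200) = [14; (7, 28)] with period length k = 2.
k is even, so the fundamental solution of x^2 - 200y^2 = 1 is (p_{k-1}, q_{k-1}) = (p_1, q_1); compute convergents through index 1.
Convergents (p_i = a_i*p_{i-1} + p_{i-2}, q_i = a_i*q_{i-1} + q_{i-2} with p_{-2}=0, p_{-1}=1, q_{-2}=1, q_{-1}=0):
  i=0: a_0=14, p_0 = 14*1 + 0 = 14, q_0 = 14*0 + 1 = 1.
  i=1: a_1=7, p_1 = 7*14 + 1 = 99, q_1 = 7*1 + 0 = 7.
Check: 99^2 - 200*7^2 = 9801 - 9800 = 1, so (x, y) = (99, 7) solves the equation, and by the theorem it is the least positive solution.

(x, y) = (99, 7)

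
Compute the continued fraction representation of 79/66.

Run the Euclidean algorithm on 79 and 66; the successive quotients are the partial quotients a_0, a_1, ... (each step inverts the fractional part left over by the previous one):
  79 = 1*66 + 13, so a_0 = 1.
  66 = 5*13 + 1, so a_1 = 5.
  13 = 13*1 + 0, so a_2 = 13.
The remainder reaches 0 after 3 divisions, so the expansion has 3 partial quotients, read off in order.

[1; 5, 13]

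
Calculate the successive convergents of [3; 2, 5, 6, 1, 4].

Using the convergent recurrence p_i = a_i*p_{i-1} + p_{i-2}, q_i = a_i*q_{i-1} + q_{i-2} with p_{-2}=0, p_{-1}=1, q_{-2}=1, q_{-1}=0:
  i=0: a_0=3, p_0 = 3*1 + 0 = 3, q_0 = 3*0 + 1 = 1.
  i=1: a_1=2, p_1 = 2*3 + 1 = 7, q_1 = 2*1 + 0 = 2.
  i=2: a_2=5, p_2 = 5*7 + 3 = 38, q_2 = 5*2 + 1 = 11.
  i=3: a_3=6, p_3 = 6*38 + 7 = 235, q_3 = 6*11 + 2 = 68.
  i=4: a_4=1, p_4 = 1*235 + 38 = 273, q_4 = 1*68 + 11 = 79.
  i=5: a_5=4, p_5 = 4*273 + 235 = 1327, q_5 = 4*79 + 68 = 384.

3/1, 7/2, 38/11, 235/68, 273/79, 1327/384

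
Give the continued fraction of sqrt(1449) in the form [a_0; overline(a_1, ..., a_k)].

Write x_i = (sqrt(1449) + m_i)/d_i with (m_0, d_0) = (0, 1). a_0 = floor(sqrt(1449)) = 38, since 38^2 = 1444 <= 1449 < 1521 = 39^2.
Iterate m_{i+1} = d_i*a_i - m_i, d_{i+1} = (1449 - m_{i+1}^2)/d_i, a_{i+1} = floor((a_0 + m_{i+1})/d_{i+1}):
  m_1 = 1*38 - 0 = 38, d_1 = (1449 - 38^2)/1 = 5/1 = 5, a_1 = floor((38 + 38)/5) = 15.
  m_2 = 5*15 - 38 = 37, d_2 = (1449 - 37^2)/5 = 80/5 = 16, a_2 = floor((38 + 37)/16) = 4.
  m_3 = 16*4 - 37 = 27, d_3 = (1449 - 27^2)/16 = 720/16 = 45, a_3 = floor((38 + 27)/45) = 1.
  m_4 = 45*1 - 27 = 18, d_4 = (1449 - 18^2)/45 = 1125/45 = 25, a_4 = floor((38 + 18)/25) = 2.
  m_5 = 25*2 - 18 = 32, d_5 = (1449 - 32^2)/25 = 425/25 = 17, a_5 = floor((38 + 32)/17) = 4.
  m_6 = 17*4 - 32 = 36, d_6 = (1449 - 36^2)/17 = 153/17 = 9, a_6 = floor((38 + 36)/9) = 8.
  m_7 = 9*8 - 36 = 36, d_7 = (1449 - 36^2)/9 = 153/9 = 17, a_7 = floor((38 + 36)/17) = 4.
  m_8 = 17*4 - 36 = 32, d_8 = (1449 - 32^2)/17 = 425/17 = 25, a_8 = floor((38 + 32)/25) = 2.
  m_9 = 25*2 - 32 = 18, d_9 = (1449 - 18^2)/25 = 1125/25 = 45, a_9 = floor((38 + 18)/45) = 1.
  m_10 = 45*1 - 18 = 27, d_10 = (1449 - 27^2)/45 = 720/45 = 16, a_10 = floor((38 + 27)/16) = 4.
  m_11 = 16*4 - 27 = 37, d_11 = (1449 - 37^2)/16 = 80/16 = 5, a_11 = floor((38 + 37)/5) = 15.
  m_12 = 5*15 - 37 = 38, d_12 = (1449 - 38^2)/5 = 5/5 = 1, a_12 = floor((38 + 38)/1) = 76.
  m_13 = 1*76 - 38 = 38, d_13 = (1449 - 38^2)/1 = 5/1 = 5: (m_13, d_13) = (m_1, d_1) = (38, 5), so from here the quotients repeat a_1, ..., a_12; the period length is 12.
Hence the expansion of sqrt(1449) is a_0 = 38 followed by the repeating block 15, 4, 1, 2, 4, 8, 4, 2, 1, 4, 15, 76 (period 12).

[38; overline(15, 4, 1, 2, 4, 8, 4, 2, 1, 4, 15, 76)]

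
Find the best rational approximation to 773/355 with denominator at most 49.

98/45

Expand x = 773/355 as a continued fraction with the Euclidean algorithm:
  773 = 2*355 + 63, so a_0 = 2.
  355 = 5*63 + 40, so a_1 = 5.
  63 = 1*40 + 23, so a_2 = 1.
  40 = 1*23 + 17, so a_3 = 1.
  23 = 1*17 + 6, so a_4 = 1.
  17 = 2*6 + 5, so a_5 = 2.
  6 = 1*5 + 1, so a_6 = 1.
  5 = 5*1 + 0, so a_7 = 5.
so x = [2; 5, 1, 1, 1, 2, 1, 5].
Convergents (p_i = a_i*p_{i-1} + p_{i-2}, q_i = a_i*q_{i-1} + q_{i-2} with p_{-2}=0, p_{-1}=1, q_{-2}=1, q_{-1}=0), until the denominator exceeds 49:
  i=0: a_0=2, p_0 = 2*1 + 0 = 2, q_0 = 2*0 + 1 = 1.
  i=1: a_1=5, p_1 = 5*2 + 1 = 11, q_1 = 5*1 + 0 = 5.
  i=2: a_2=1, p_2 = 1*11 + 2 = 13, q_2 = 1*5 + 1 = 6.
  i=3: a_3=1, p_3 = 1*13 + 11 = 24, q_3 = 1*6 + 5 = 11.
  i=4: a_4=1, p_4 = 1*24 + 13 = 37, q_4 = 1*11 + 6 = 17.
  i=5: a_5=2, p_5 = 2*37 + 24 = 98, q_5 = 2*17 + 11 = 45.
  i=6: a_6=1, p_6 = 1*98 + 37 = 135, q_6 = 1*45 + 17 = 62.
q_6 = 62 > 49, so the last convergent with denominator <= 49 is p_5/q_5 = 98/45.
The closest fraction with denominator <= 49 is either p_5/q_5 or the intermediate fraction (k*p_5 + p_4)/(k*q_5 + q_4) with the largest k >= 1 whose denominator stays <= 49; these approach x as k grows, and every other convergent or intermediate fraction in range is farther away.
Largest k: floor((49 - q_4)/q_5) = floor((49 - 17)/45) = 0.
Since k = 0, no intermediate fraction beyond p_5/q_5 has denominator <= 49, so the convergent 98/45 is the closest (its error is |773*45 - 98*355|/(355*45) = 5/15975).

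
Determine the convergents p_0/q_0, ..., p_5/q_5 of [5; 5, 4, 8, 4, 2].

Using the convergent recurrence p_i = a_i*p_{i-1} + p_{i-2}, q_i = a_i*q_{i-1} + q_{i-2} with p_{-2}=0, p_{-1}=1, q_{-2}=1, q_{-1}=0:
  i=0: a_0=5, p_0 = 5*1 + 0 = 5, q_0 = 5*0 + 1 = 1.
  i=1: a_1=5, p_1 = 5*5 + 1 = 26, q_1 = 5*1 + 0 = 5.
  i=2: a_2=4, p_2 = 4*26 + 5 = 109, q_2 = 4*5 + 1 = 21.
  i=3: a_3=8, p_3 = 8*109 + 26 = 898, q_3 = 8*21 + 5 = 173.
  i=4: a_4=4, p_4 = 4*898 + 109 = 3701, q_4 = 4*173 + 21 = 713.
  i=5: a_5=2, p_5 = 2*3701 + 898 = 8300, q_5 = 2*713 + 173 = 1599.

5/1, 26/5, 109/21, 898/173, 3701/713, 8300/1599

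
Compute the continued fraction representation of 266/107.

Run the Euclidean algorithm on 266 and 107; the successive quotients are the partial quotients a_0, a_1, ... (each step inverts the fractional part left over by the previous one):
  266 = 2*107 + 52, so a_0 = 2.
  107 = 2*52 + 3, so a_1 = 2.
  52 = 17*3 + 1, so a_2 = 17.
  3 = 3*1 + 0, so a_3 = 3.
The remainder reaches 0 after 4 divisions, so the expansion has 4 partial quotients, read off in order.

[2; 2, 17, 3]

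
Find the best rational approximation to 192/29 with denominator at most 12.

Expand x = 192/29 as a continued fraction with the Euclidean algorithm:
  192 = 6*29 + 18, so a_0 = 6.
  29 = 1*18 + 11, so a_1 = 1.
  18 = 1*11 + 7, so a_2 = 1.
  11 = 1*7 + 4, so a_3 = 1.
  7 = 1*4 + 3, so a_4 = 1.
  4 = 1*3 + 1, so a_5 = 1.
  3 = 3*1 + 0, so a_6 = 3.
so x = [6; 1, 1, 1, 1, 1, 3].
Convergents (p_i = a_i*p_{i-1} + p_{i-2}, q_i = a_i*q_{i-1} + q_{i-2} with p_{-2}=0, p_{-1}=1, q_{-2}=1, q_{-1}=0), until the denominator exceeds 12:
  i=0: a_0=6, p_0 = 6*1 + 0 = 6, q_0 = 6*0 + 1 = 1.
  i=1: a_1=1, p_1 = 1*6 + 1 = 7, q_1 = 1*1 + 0 = 1.
  i=2: a_2=1, p_2 = 1*7 + 6 = 13, q_2 = 1*1 + 1 = 2.
  i=3: a_3=1, p_3 = 1*13 + 7 = 20, q_3 = 1*2 + 1 = 3.
  i=4: a_4=1, p_4 = 1*20 + 13 = 33, q_4 = 1*3 + 2 = 5.
  i=5: a_5=1, p_5 = 1*33 + 20 = 53, q_5 = 1*5 + 3 = 8.
  i=6: a_6=3, p_6 = 3*53 + 33 = 192, q_6 = 3*8 + 5 = 29.
q_6 = 29 > 12, so the last convergent with denominator <= 12 is p_5/q_5 = 53/8.
The closest fraction with denominator <= 12 is either p_5/q_5 or the intermediate fraction (k*p_5 + p_4)/(k*q_5 + q_4) with the largest k >= 1 whose denominator stays <= 12; these approach x as k grows, and every other convergent or intermediate fraction in range is farther away.
Largest k: floor((12 - q_4)/q_5) = floor((12 - 5)/8) = 0.
Since k = 0, no intermediate fraction beyond p_5/q_5 has denominator <= 12, so the convergent 53/8 is the closest (its error is |192*8 - 53*29|/(29*8) = 1/232).

53/8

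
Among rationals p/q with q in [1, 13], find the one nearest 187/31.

6/1

Expand x = 187/31 as a continued fraction with the Euclidean algorithm:
  187 = 6*31 + 1, so a_0 = 6.
  31 = 31*1 + 0, so a_1 = 31.
so x = [6; 31].
Convergents (p_i = a_i*p_{i-1} + p_{i-2}, q_i = a_i*q_{i-1} + q_{i-2} with p_{-2}=0, p_{-1}=1, q_{-2}=1, q_{-1}=0), until the denominator exceeds 13:
  i=0: a_0=6, p_0 = 6*1 + 0 = 6, q_0 = 6*0 + 1 = 1.
  i=1: a_1=31, p_1 = 31*6 + 1 = 187, q_1 = 31*1 + 0 = 31.
q_1 = 31 > 13, so the last convergent with denominator <= 13 is p_0/q_0 = 6/1.
The closest fraction with denominator <= 13 is either p_0/q_0 or the intermediate fraction (k*p_0 + p_{-1})/(k*q_0 + q_{-1}) with the largest k >= 1 whose denominator stays <= 13; these approach x as k grows, and every other convergent or intermediate fraction in range is farther away.
Largest k: floor((13 - q_{-1})/q_0) = floor((13 - 0)/1) = 13 (using the seeds p_{-1} = 1, q_{-1} = 0).
That gives (13*6 + 1)/(13*1 + 0) = 79/13.
Compare the errors: |x - 6/1| = |187*1 - 6*31|/(31*1) = 1/31, and |x - 79/13| = |187*13 - 79*31|/(31*13) = 18/403.
Cross-multiplying, 1*403 = 403 < 558 = 18*31, so 1/31 is smaller: the convergent 6/1 is closer to x than 79/13.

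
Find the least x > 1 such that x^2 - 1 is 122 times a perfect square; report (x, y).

(x, y) = (243, 22)

First expand sqrt(122) as a continued fraction. With x_i = (sqrt(122) + m_i)/d_i and (m_0, d_0) = (0, 1): a_0 = floor(sqrt(122)) = 11, since 11^2 = 121 <= 122 < 144 = 12^2.
Iterate m_{i+1} = d_i*a_i - m_i, d_{i+1} = (122 - m_{i+1}^2)/d_i, a_{i+1} = floor((a_0 + m_{i+1})/d_{i+1}):
  m_1 = 1*11 - 0 = 11, d_1 = (122 - 11^2)/1 = 1/1 = 1, a_1 = floor((11 + 11)/1) = 22.
  m_2 = 1*22 - 11 = 11, d_2 = (122 - 11^2)/1 = 1/1 = 1: (m_2, d_2) = (m_1, d_1) = (11, 1), so from here the quotient a_1 repeats; the period length is 1.
So sqrt(122) = [11; (22)] with period length k = 1.
k is odd, so (p_{k-1}, q_{k-1}) only solves x^2 - 122y^2 = -1 and the fundamental solution of x^2 - 122y^2 = 1 is (p_{2k-1}, q_{2k-1}) = (p_1, q_1); compute convergents through index 1, running through the period twice.
Convergents (p_i = a_i*p_{i-1} + p_{i-2}, q_i = a_i*q_{i-1} + q_{i-2} with p_{-2}=0, p_{-1}=1, q_{-2}=1, q_{-1}=0):
  i=0: a_0=11, p_0 = 11*1 + 0 = 11, q_0 = 11*0 + 1 = 1.
  i=1: a_1=22, p_1 = 22*11 + 1 = 243, q_1 = 22*1 + 0 = 22.
Indeed p_0^2 - 122*q_0^2 = 121 - 122 = -1, not +1.
Check: 243^2 - 122*22^2 = 59049 - 59048 = 1, so (x, y) = (243, 22) solves the equation, and by the theorem it is the least positive solution.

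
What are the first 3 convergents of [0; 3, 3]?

Using the convergent recurrence p_i = a_i*p_{i-1} + p_{i-2}, q_i = a_i*q_{i-1} + q_{i-2} with p_{-2}=0, p_{-1}=1, q_{-2}=1, q_{-1}=0:
  i=0: a_0=0, p_0 = 0*1 + 0 = 0, q_0 = 0*0 + 1 = 1.
  i=1: a_1=3, p_1 = 3*0 + 1 = 1, q_1 = 3*1 + 0 = 3.
  i=2: a_2=3, p_2 = 3*1 + 0 = 3, q_2 = 3*3 + 1 = 10.

0/1, 1/3, 3/10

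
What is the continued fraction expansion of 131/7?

[18; 1, 2, 2]

Run the Euclidean algorithm on 131 and 7; the successive quotients are the partial quotients a_0, a_1, ... (each step inverts the fractional part left over by the previous one):
  131 = 18*7 + 5, so a_0 = 18.
  7 = 1*5 + 2, so a_1 = 1.
  5 = 2*2 + 1, so a_2 = 2.
  2 = 2*1 + 0, so a_3 = 2.
The remainder reaches 0 after 4 divisions, so the expansion has 4 partial quotients, read off in order.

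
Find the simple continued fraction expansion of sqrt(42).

Write x_i = (sqrt(42) + m_i)/d_i with (m_0, d_0) = (0, 1). a_0 = floor(sqrt(42)) = 6, since 6^2 = 36 <= 42 < 49 = 7^2.
Iterate m_{i+1} = d_i*a_i - m_i, d_{i+1} = (42 - m_{i+1}^2)/d_i, a_{i+1} = floor((a_0 + m_{i+1})/d_{i+1}):
  m_1 = 1*6 - 0 = 6, d_1 = (42 - 6^2)/1 = 6/1 = 6, a_1 = floor((6 + 6)/6) = 2.
  m_2 = 6*2 - 6 = 6, d_2 = (42 - 6^2)/6 = 6/6 = 1, a_2 = floor((6 + 6)/1) = 12.
  m_3 = 1*12 - 6 = 6, d_3 = (42 - 6^2)/1 = 6/1 = 6: (m_3, d_3) = (m_1, d_1) = (6, 6), so from here the quotients repeat a_1, a_2; the period length is 2.
Hence the expansion of sqrt(42) is a_0 = 6 followed by the repeating block 2, 12 (period 2).

[6; (2, 12)]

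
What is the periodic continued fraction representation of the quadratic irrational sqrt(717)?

Write x_i = (sqrt(717) + m_i)/d_i with (m_0, d_0) = (0, 1). a_0 = floor(sqrt(717)) = 26, since 26^2 = 676 <= 717 < 729 = 27^2.
Iterate m_{i+1} = d_i*a_i - m_i, d_{i+1} = (717 - m_{i+1}^2)/d_i, a_{i+1} = floor((a_0 + m_{i+1})/d_{i+1}):
  m_1 = 1*26 - 0 = 26, d_1 = (717 - 26^2)/1 = 41/1 = 41, a_1 = floor((26 + 26)/41) = 1.
  m_2 = 41*1 - 26 = 15, d_2 = (717 - 15^2)/41 = 492/41 = 12, a_2 = floor((26 + 15)/12) = 3.
  m_3 = 12*3 - 15 = 21, d_3 = (717 - 21^2)/12 = 276/12 = 23, a_3 = floor((26 + 21)/23) = 2.
  m_4 = 23*2 - 21 = 25, d_4 = (717 - 25^2)/23 = 92/23 = 4, a_4 = floor((26 + 25)/4) = 12.
  m_5 = 4*12 - 25 = 23, d_5 = (717 - 23^2)/4 = 188/4 = 47, a_5 = floor((26 + 23)/47) = 1.
  m_6 = 47*1 - 23 = 24, d_6 = (717 - 24^2)/47 = 141/47 = 3, a_6 = floor((26 + 24)/3) = 16.
  m_7 = 3*16 - 24 = 24, d_7 = (717 - 24^2)/3 = 141/3 = 47, a_7 = floor((26 + 24)/47) = 1.
  m_8 = 47*1 - 24 = 23, d_8 = (717 - 23^2)/47 = 188/47 = 4, a_8 = floor((26 + 23)/4) = 12.
  m_9 = 4*12 - 23 = 25, d_9 = (717 - 25^2)/4 = 92/4 = 23, a_9 = floor((26 + 25)/23) = 2.
  m_10 = 23*2 - 25 = 21, d_10 = (717 - 21^2)/23 = 276/23 = 12, a_10 = floor((26 + 21)/12) = 3.
  m_11 = 12*3 - 21 = 15, d_11 = (717 - 15^2)/12 = 492/12 = 41, a_11 = floor((26 + 15)/41) = 1.
  m_12 = 41*1 - 15 = 26, d_12 = (717 - 26^2)/41 = 41/41 = 1, a_12 = floor((26 + 26)/1) = 52.
  m_13 = 1*52 - 26 = 26, d_13 = (717 - 26^2)/1 = 41/1 = 41: (m_13, d_13) = (m_1, d_1) = (26, 41), so from here the quotients repeat a_1, ..., a_12; the period length is 12.
Hence the expansion of sqrt(717) is a_0 = 26 followed by the repeating block 1, 3, 2, 12, 1, 16, 1, 12, 2, 3, 1, 52 (period 12).

[26; (1, 3, 2, 12, 1, 16, 1, 12, 2, 3, 1, 52)]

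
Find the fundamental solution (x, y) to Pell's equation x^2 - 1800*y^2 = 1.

(x, y) = (19601, 462)

First expand sqrt(1800) as a continued fraction. With x_i = (sqrt(1800) + m_i)/d_i and (m_0, d_0) = (0, 1): a_0 = floor(sqrt(1800)) = 42, since 42^2 = 1764 <= 1800 < 1849 = 43^2.
Iterate m_{i+1} = d_i*a_i - m_i, d_{i+1} = (1800 - m_{i+1}^2)/d_i, a_{i+1} = floor((a_0 + m_{i+1})/d_{i+1}):
  m_1 = 1*42 - 0 = 42, d_1 = (1800 - 42^2)/1 = 36/1 = 36, a_1 = floor((42 + 42)/36) = 2.
  m_2 = 36*2 - 42 = 30, d_2 = (1800 - 30^2)/36 = 900/36 = 25, a_2 = floor((42 + 30)/25) = 2.
  m_3 = 25*2 - 30 = 20, d_3 = (1800 - 20^2)/25 = 1400/25 = 56, a_3 = floor((42 + 20)/56) = 1.
  m_4 = 56*1 - 20 = 36, d_4 = (1800 - 36^2)/56 = 504/56 = 9, a_4 = floor((42 + 36)/9) = 8.
  m_5 = 9*8 - 36 = 36, d_5 = (1800 - 36^2)/9 = 504/9 = 56, a_5 = floor((42 + 36)/56) = 1.
  m_6 = 56*1 - 36 = 20, d_6 = (1800 - 20^2)/56 = 1400/56 = 25, a_6 = floor((42 + 20)/25) = 2.
  m_7 = 25*2 - 20 = 30, d_7 = (1800 - 30^2)/25 = 900/25 = 36, a_7 = floor((42 + 30)/36) = 2.
  m_8 = 36*2 - 30 = 42, d_8 = (1800 - 42^2)/36 = 36/36 = 1, a_8 = floor((42 + 42)/1) = 84.
  m_9 = 1*84 - 42 = 42, d_9 = (1800 - 42^2)/1 = 36/1 = 36: (m_9, d_9) = (m_1, d_1) = (42, 36), so from here the quotients repeat a_1, ..., a_8; the period length is 8.
So sqrt(1800) = [42; (2, 2, 1, 8, 1, 2, 2, 84)] with period length k = 8.
k is even, so the fundamental solution of x^2 - 1800y^2 = 1 is (p_{k-1}, q_{k-1}) = (p_7, q_7); compute convergents through index 7.
Convergents (p_i = a_i*p_{i-1} + p_{i-2}, q_i = a_i*q_{i-1} + q_{i-2} with p_{-2}=0, p_{-1}=1, q_{-2}=1, q_{-1}=0):
  i=0: a_0=42, p_0 = 42*1 + 0 = 42, q_0 = 42*0 + 1 = 1.
  i=1: a_1=2, p_1 = 2*42 + 1 = 85, q_1 = 2*1 + 0 = 2.
  i=2: a_2=2, p_2 = 2*85 + 42 = 212, q_2 = 2*2 + 1 = 5.
  i=3: a_3=1, p_3 = 1*212 + 85 = 297, q_3 = 1*5 + 2 = 7.
  i=4: a_4=8, p_4 = 8*297 + 212 = 2588, q_4 = 8*7 + 5 = 61.
  i=5: a_5=1, p_5 = 1*2588 + 297 = 2885, q_5 = 1*61 + 7 = 68.
  i=6: a_6=2, p_6 = 2*2885 + 2588 = 8358, q_6 = 2*68 + 61 = 197.
  i=7: a_7=2, p_7 = 2*8358 + 2885 = 19601, q_7 = 2*197 + 68 = 462.
Check: 19601^2 - 1800*462^2 = 384199201 - 384199200 = 1, so (x, y) = (19601, 462) solves the equation, and by the theorem it is the least positive solution.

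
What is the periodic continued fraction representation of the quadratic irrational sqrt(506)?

[22; (2, 44)]

Write x_i = (sqrt(506) + m_i)/d_i with (m_0, d_0) = (0, 1). a_0 = floor(sqrt(506)) = 22, since 22^2 = 484 <= 506 < 529 = 23^2.
Iterate m_{i+1} = d_i*a_i - m_i, d_{i+1} = (506 - m_{i+1}^2)/d_i, a_{i+1} = floor((a_0 + m_{i+1})/d_{i+1}):
  m_1 = 1*22 - 0 = 22, d_1 = (506 - 22^2)/1 = 22/1 = 22, a_1 = floor((22 + 22)/22) = 2.
  m_2 = 22*2 - 22 = 22, d_2 = (506 - 22^2)/22 = 22/22 = 1, a_2 = floor((22 + 22)/1) = 44.
  m_3 = 1*44 - 22 = 22, d_3 = (506 - 22^2)/1 = 22/1 = 22: (m_3, d_3) = (m_1, d_1) = (22, 22), so from here the quotients repeat a_1, a_2; the period length is 2.
Hence the expansion of sqrt(506) is a_0 = 22 followed by the repeating block 2, 44 (period 2).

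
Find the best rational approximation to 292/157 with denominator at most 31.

54/29

Expand x = 292/157 as a continued fraction with the Euclidean algorithm:
  292 = 1*157 + 135, so a_0 = 1.
  157 = 1*135 + 22, so a_1 = 1.
  135 = 6*22 + 3, so a_2 = 6.
  22 = 7*3 + 1, so a_3 = 7.
  3 = 3*1 + 0, so a_4 = 3.
so x = [1; 1, 6, 7, 3].
Convergents (p_i = a_i*p_{i-1} + p_{i-2}, q_i = a_i*q_{i-1} + q_{i-2} with p_{-2}=0, p_{-1}=1, q_{-2}=1, q_{-1}=0), until the denominator exceeds 31:
  i=0: a_0=1, p_0 = 1*1 + 0 = 1, q_0 = 1*0 + 1 = 1.
  i=1: a_1=1, p_1 = 1*1 + 1 = 2, q_1 = 1*1 + 0 = 1.
  i=2: a_2=6, p_2 = 6*2 + 1 = 13, q_2 = 6*1 + 1 = 7.
  i=3: a_3=7, p_3 = 7*13 + 2 = 93, q_3 = 7*7 + 1 = 50.
q_3 = 50 > 31, so the last convergent with denominator <= 31 is p_2/q_2 = 13/7.
The closest fraction with denominator <= 31 is either p_2/q_2 or the intermediate fraction (k*p_2 + p_1)/(k*q_2 + q_1) with the largest k >= 1 whose denominator stays <= 31; these approach x as k grows, and every other convergent or intermediate fraction in range is farther away.
Largest k: floor((31 - q_1)/q_2) = floor((31 - 1)/7) = 4.
That gives (4*13 + 2)/(4*7 + 1) = 54/29.
Compare the errors: |x - 13/7| = |292*7 - 13*157|/(157*7) = 3/1099, and |x - 54/29| = |292*29 - 54*157|/(157*29) = 10/4553.
Cross-multiplying, 10*1099 = 10990 < 13659 = 3*4553, so 10/4553 is smaller: the intermediate fraction 54/29 is closer to x than 13/7.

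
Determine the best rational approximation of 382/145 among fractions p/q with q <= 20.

Expand x = 382/145 as a continued fraction with the Euclidean algorithm:
  382 = 2*145 + 92, so a_0 = 2.
  145 = 1*92 + 53, so a_1 = 1.
  92 = 1*53 + 39, so a_2 = 1.
  53 = 1*39 + 14, so a_3 = 1.
  39 = 2*14 + 11, so a_4 = 2.
  14 = 1*11 + 3, so a_5 = 1.
  11 = 3*3 + 2, so a_6 = 3.
  3 = 1*2 + 1, so a_7 = 1.
  2 = 2*1 + 0, so a_8 = 2.
so x = [2; 1, 1, 1, 2, 1, 3, 1, 2].
Convergents (p_i = a_i*p_{i-1} + p_{i-2}, q_i = a_i*q_{i-1} + q_{i-2} with p_{-2}=0, p_{-1}=1, q_{-2}=1, q_{-1}=0), until the denominator exceeds 20:
  i=0: a_0=2, p_0 = 2*1 + 0 = 2, q_0 = 2*0 + 1 = 1.
  i=1: a_1=1, p_1 = 1*2 + 1 = 3, q_1 = 1*1 + 0 = 1.
  i=2: a_2=1, p_2 = 1*3 + 2 = 5, q_2 = 1*1 + 1 = 2.
  i=3: a_3=1, p_3 = 1*5 + 3 = 8, q_3 = 1*2 + 1 = 3.
  i=4: a_4=2, p_4 = 2*8 + 5 = 21, q_4 = 2*3 + 2 = 8.
  i=5: a_5=1, p_5 = 1*21 + 8 = 29, q_5 = 1*8 + 3 = 11.
  i=6: a_6=3, p_6 = 3*29 + 21 = 108, q_6 = 3*11 + 8 = 41.
q_6 = 41 > 20, so the last convergent with denominator <= 20 is p_5/q_5 = 29/11.
The closest fraction with denominator <= 20 is either p_5/q_5 or the intermediate fraction (k*p_5 + p_4)/(k*q_5 + q_4) with the largest k >= 1 whose denominator stays <= 20; these approach x as k grows, and every other convergent or intermediate fraction in range is farther away.
Largest k: floor((20 - q_4)/q_5) = floor((20 - 8)/11) = 1.
That gives (1*29 + 21)/(1*11 + 8) = 50/19.
Compare the errors: |x - 29/11| = |382*11 - 29*145|/(145*11) = 3/1595, and |x - 50/19| = |382*19 - 50*145|/(145*19) = 8/2755.
Cross-multiplying, 3*2755 = 8265 < 12760 = 8*1595, so 3/1595 is smaller: the convergent 29/11 is closer to x than 50/19.

29/11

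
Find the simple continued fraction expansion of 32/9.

Run the Euclidean algorithm on 32 and 9; the successive quotients are the partial quotients a_0, a_1, ... (each step inverts the fractional part left over by the previous one):
  32 = 3*9 + 5, so a_0 = 3.
  9 = 1*5 + 4, so a_1 = 1.
  5 = 1*4 + 1, so a_2 = 1.
  4 = 4*1 + 0, so a_3 = 4.
The remainder reaches 0 after 4 divisions, so the expansion has 4 partial quotients, read off in order.

[3; 1, 1, 4]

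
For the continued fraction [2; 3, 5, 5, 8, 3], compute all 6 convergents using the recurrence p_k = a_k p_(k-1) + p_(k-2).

Using the convergent recurrence p_i = a_i*p_{i-1} + p_{i-2}, q_i = a_i*q_{i-1} + q_{i-2} with p_{-2}=0, p_{-1}=1, q_{-2}=1, q_{-1}=0:
  i=0: a_0=2, p_0 = 2*1 + 0 = 2, q_0 = 2*0 + 1 = 1.
  i=1: a_1=3, p_1 = 3*2 + 1 = 7, q_1 = 3*1 + 0 = 3.
  i=2: a_2=5, p_2 = 5*7 + 2 = 37, q_2 = 5*3 + 1 = 16.
  i=3: a_3=5, p_3 = 5*37 + 7 = 192, q_3 = 5*16 + 3 = 83.
  i=4: a_4=8, p_4 = 8*192 + 37 = 1573, q_4 = 8*83 + 16 = 680.
  i=5: a_5=3, p_5 = 3*1573 + 192 = 4911, q_5 = 3*680 + 83 = 2123.

2/1, 7/3, 37/16, 192/83, 1573/680, 4911/2123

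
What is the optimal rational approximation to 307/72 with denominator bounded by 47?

Expand x = 307/72 as a continued fraction with the Euclidean algorithm:
  307 = 4*72 + 19, so a_0 = 4.
  72 = 3*19 + 15, so a_1 = 3.
  19 = 1*15 + 4, so a_2 = 1.
  15 = 3*4 + 3, so a_3 = 3.
  4 = 1*3 + 1, so a_4 = 1.
  3 = 3*1 + 0, so a_5 = 3.
so x = [4; 3, 1, 3, 1, 3].
Convergents (p_i = a_i*p_{i-1} + p_{i-2}, q_i = a_i*q_{i-1} + q_{i-2} with p_{-2}=0, p_{-1}=1, q_{-2}=1, q_{-1}=0), until the denominator exceeds 47:
  i=0: a_0=4, p_0 = 4*1 + 0 = 4, q_0 = 4*0 + 1 = 1.
  i=1: a_1=3, p_1 = 3*4 + 1 = 13, q_1 = 3*1 + 0 = 3.
  i=2: a_2=1, p_2 = 1*13 + 4 = 17, q_2 = 1*3 + 1 = 4.
  i=3: a_3=3, p_3 = 3*17 + 13 = 64, q_3 = 3*4 + 3 = 15.
  i=4: a_4=1, p_4 = 1*64 + 17 = 81, q_4 = 1*15 + 4 = 19.
  i=5: a_5=3, p_5 = 3*81 + 64 = 307, q_5 = 3*19 + 15 = 72.
q_5 = 72 > 47, so the last convergent with denominator <= 47 is p_4/q_4 = 81/19.
The closest fraction with denominator <= 47 is either p_4/q_4 or the intermediate fraction (k*p_4 + p_3)/(k*q_4 + q_3) with the largest k >= 1 whose denominator stays <= 47; these approach x as k grows, and every other convergent or intermediate fraction in range is farther away.
Largest k: floor((47 - q_3)/q_4) = floor((47 - 15)/19) = 1.
That gives (1*81 + 64)/(1*19 + 15) = 145/34.
Compare the errors: |x - 81/19| = |307*19 - 81*72|/(72*19) = 1/1368, and |x - 145/34| = |307*34 - 145*72|/(72*34) = 2/2448.
Cross-multiplying, 1*2448 = 2448 < 2736 = 2*1368, so 1/1368 is smaller: the convergent 81/19 is closer to x than 145/34.

81/19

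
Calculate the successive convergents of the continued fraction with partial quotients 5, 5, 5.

5/1, 26/5, 135/26

Using the convergent recurrence p_i = a_i*p_{i-1} + p_{i-2}, q_i = a_i*q_{i-1} + q_{i-2} with p_{-2}=0, p_{-1}=1, q_{-2}=1, q_{-1}=0:
  i=0: a_0=5, p_0 = 5*1 + 0 = 5, q_0 = 5*0 + 1 = 1.
  i=1: a_1=5, p_1 = 5*5 + 1 = 26, q_1 = 5*1 + 0 = 5.
  i=2: a_2=5, p_2 = 5*26 + 5 = 135, q_2 = 5*5 + 1 = 26.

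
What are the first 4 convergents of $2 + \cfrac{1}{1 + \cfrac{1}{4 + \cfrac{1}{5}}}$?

2/1, 3/1, 14/5, 73/26

Using the convergent recurrence p_i = a_i*p_{i-1} + p_{i-2}, q_i = a_i*q_{i-1} + q_{i-2} with p_{-2}=0, p_{-1}=1, q_{-2}=1, q_{-1}=0:
  i=0: a_0=2, p_0 = 2*1 + 0 = 2, q_0 = 2*0 + 1 = 1.
  i=1: a_1=1, p_1 = 1*2 + 1 = 3, q_1 = 1*1 + 0 = 1.
  i=2: a_2=4, p_2 = 4*3 + 2 = 14, q_2 = 4*1 + 1 = 5.
  i=3: a_3=5, p_3 = 5*14 + 3 = 73, q_3 = 5*5 + 1 = 26.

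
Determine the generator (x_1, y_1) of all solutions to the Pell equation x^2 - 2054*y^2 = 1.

First expand sqrt(2054) as a continued fraction. With x_i = (sqrt(2054) + m_i)/d_i and (m_0, d_0) = (0, 1): a_0 = floor(sqrt(2054)) = 45, since 45^2 = 2025 <= 2054 < 2116 = 46^2.
Iterate m_{i+1} = d_i*a_i - m_i, d_{i+1} = (2054 - m_{i+1}^2)/d_i, a_{i+1} = floor((a_0 + m_{i+1})/d_{i+1}):
  m_1 = 1*45 - 0 = 45, d_1 = (2054 - 45^2)/1 = 29/1 = 29, a_1 = floor((45 + 45)/29) = 3.
  m_2 = 29*3 - 45 = 42, d_2 = (2054 - 42^2)/29 = 290/29 = 10, a_2 = floor((45 + 42)/10) = 8.
  m_3 = 10*8 - 42 = 38, d_3 = (2054 - 38^2)/10 = 610/10 = 61, a_3 = floor((45 + 38)/61) = 1.
  m_4 = 61*1 - 38 = 23, d_4 = (2054 - 23^2)/61 = 1525/61 = 25, a_4 = floor((45 + 23)/25) = 2.
  m_5 = 25*2 - 23 = 27, d_5 = (2054 - 27^2)/25 = 1325/25 = 53, a_5 = floor((45 + 27)/53) = 1.
  m_6 = 53*1 - 27 = 26, d_6 = (2054 - 26^2)/53 = 1378/53 = 26, a_6 = floor((45 + 26)/26) = 2.
  m_7 = 26*2 - 26 = 26, d_7 = (2054 - 26^2)/26 = 1378/26 = 53, a_7 = floor((45 + 26)/53) = 1.
  m_8 = 53*1 - 26 = 27, d_8 = (2054 - 27^2)/53 = 1325/53 = 25, a_8 = floor((45 + 27)/25) = 2.
  m_9 = 25*2 - 27 = 23, d_9 = (2054 - 23^2)/25 = 1525/25 = 61, a_9 = floor((45 + 23)/61) = 1.
  m_10 = 61*1 - 23 = 38, d_10 = (2054 - 38^2)/61 = 610/61 = 10, a_10 = floor((45 + 38)/10) = 8.
  m_11 = 10*8 - 38 = 42, d_11 = (2054 - 42^2)/10 = 290/10 = 29, a_11 = floor((45 + 42)/29) = 3.
  m_12 = 29*3 - 42 = 45, d_12 = (2054 - 45^2)/29 = 29/29 = 1, a_12 = floor((45 + 45)/1) = 90.
  m_13 = 1*90 - 45 = 45, d_13 = (2054 - 45^2)/1 = 29/1 = 29: (m_13, d_13) = (m_1, d_1) = (45, 29), so from here the quotients repeat a_1, ..., a_12; the period length is 12.
So sqrt(2054) = [45; (3, 8, 1, 2, 1, 2, 1, 2, 1, 8, 3, 90)] with period length k = 12.
k is even, so the fundamental solution of x^2 - 2054y^2 = 1 is (p_{k-1}, q_{k-1}) = (p_11, q_11); compute convergents through index 11.
Convergents (p_i = a_i*p_{i-1} + p_{i-2}, q_i = a_i*q_{i-1} + q_{i-2} with p_{-2}=0, p_{-1}=1, q_{-2}=1, q_{-1}=0):
  i=0: a_0=45, p_0 = 45*1 + 0 = 45, q_0 = 45*0 + 1 = 1.
  i=1: a_1=3, p_1 = 3*45 + 1 = 136, q_1 = 3*1 + 0 = 3.
  i=2: a_2=8, p_2 = 8*136 + 45 = 1133, q_2 = 8*3 + 1 = 25.
  i=3: a_3=1, p_3 = 1*1133 + 136 = 1269, q_3 = 1*25 + 3 = 28.
  i=4: a_4=2, p_4 = 2*1269 + 1133 = 3671, q_4 = 2*28 + 25 = 81.
  i=5: a_5=1, p_5 = 1*3671 + 1269 = 4940, q_5 = 1*81 + 28 = 109.
  i=6: a_6=2, p_6 = 2*4940 + 3671 = 13551, q_6 = 2*109 + 81 = 299.
  i=7: a_7=1, p_7 = 1*13551 + 4940 = 18491, q_7 = 1*299 + 109 = 408.
  i=8: a_8=2, p_8 = 2*18491 + 13551 = 50533, q_8 = 2*408 + 299 = 1115.
  i=9: a_9=1, p_9 = 1*50533 + 18491 = 69024, q_9 = 1*1115 + 408 = 1523.
  i=10: a_10=8, p_10 = 8*69024 + 50533 = 602725, q_10 = 8*1523 + 1115 = 13299.
  i=11: a_11=3, p_11 = 3*602725 + 69024 = 1877199, q_11 = 3*13299 + 1523 = 41420.
Check: 1877199^2 - 2054*41420^2 = 3523876085601 - 3523876085600 = 1, so (x, y) = (1877199, 41420) solves the equation, and by the theorem it is the least positive solution.

(x, y) = (1877199, 41420)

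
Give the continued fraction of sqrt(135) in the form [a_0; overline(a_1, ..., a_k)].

Write x_i = (sqrt(135) + m_i)/d_i with (m_0, d_0) = (0, 1). a_0 = floor(sqrt(135)) = 11, since 11^2 = 121 <= 135 < 144 = 12^2.
Iterate m_{i+1} = d_i*a_i - m_i, d_{i+1} = (135 - m_{i+1}^2)/d_i, a_{i+1} = floor((a_0 + m_{i+1})/d_{i+1}):
  m_1 = 1*11 - 0 = 11, d_1 = (135 - 11^2)/1 = 14/1 = 14, a_1 = floor((11 + 11)/14) = 1.
  m_2 = 14*1 - 11 = 3, d_2 = (135 - 3^2)/14 = 126/14 = 9, a_2 = floor((11 + 3)/9) = 1.
  m_3 = 9*1 - 3 = 6, d_3 = (135 - 6^2)/9 = 99/9 = 11, a_3 = floor((11 + 6)/11) = 1.
  m_4 = 11*1 - 6 = 5, d_4 = (135 - 5^2)/11 = 110/11 = 10, a_4 = floor((11 + 5)/10) = 1.
  m_5 = 10*1 - 5 = 5, d_5 = (135 - 5^2)/10 = 110/10 = 11, a_5 = floor((11 + 5)/11) = 1.
  m_6 = 11*1 - 5 = 6, d_6 = (135 - 6^2)/11 = 99/11 = 9, a_6 = floor((11 + 6)/9) = 1.
  m_7 = 9*1 - 6 = 3, d_7 = (135 - 3^2)/9 = 126/9 = 14, a_7 = floor((11 + 3)/14) = 1.
  m_8 = 14*1 - 3 = 11, d_8 = (135 - 11^2)/14 = 14/14 = 1, a_8 = floor((11 + 11)/1) = 22.
  m_9 = 1*22 - 11 = 11, d_9 = (135 - 11^2)/1 = 14/1 = 14: (m_9, d_9) = (m_1, d_1) = (11, 14), so from here the quotients repeat a_1, ..., a_8; the period length is 8.
Hence the expansion of sqrt(135) is a_0 = 11 followed by the repeating block 1, 1, 1, 1, 1, 1, 1, 22 (period 8).

[11; overline(1, 1, 1, 1, 1, 1, 1, 22)]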